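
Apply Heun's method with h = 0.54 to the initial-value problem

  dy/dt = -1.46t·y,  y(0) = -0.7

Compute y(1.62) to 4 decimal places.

Heun: k1 = f(t_n, y_n); k2 = f(t_n + h, y_n + h·k1); y_{n+1} = y_n + (h/2)·(k1 + k2).
t=0.000000, y=-0.700000:
  k1 = f(0.000000, -0.700000) = 0.000000
  k2 = f(0.540000, -0.700000) = 0.551880
  y ← -0.700000 + (0.54/2)·(0.000000 + 0.551880) = -0.550992
t=0.540000, y=-0.550992:
  k1 = f(0.540000, -0.550992) = 0.434402
  k2 = f(1.080000, -0.316415) = 0.498923
  y ← -0.550992 + (0.54/2)·(0.434402 + 0.498923) = -0.298994
t=1.080000, y=-0.298994:
  k1 = f(1.080000, -0.298994) = 0.471454
  k2 = f(1.620000, -0.044409) = 0.105036
  y ← -0.298994 + (0.54/2)·(0.471454 + 0.105036) = -0.143342
y(1.62) ≈ -0.1433

-0.1433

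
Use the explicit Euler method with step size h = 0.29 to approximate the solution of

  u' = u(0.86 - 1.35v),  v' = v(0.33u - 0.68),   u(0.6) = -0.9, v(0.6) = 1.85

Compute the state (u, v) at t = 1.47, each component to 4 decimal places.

Euler on (u,v): u_{n+1} = u_n + h·u', v_{n+1} = v_n + h·v'.
0.600000: (-0.900000, 1.850000); f=(1.473750, -1.807450) → (-0.472612, 1.325840)
0.890000: (-0.472612, 1.325840); f=(0.439474, -1.108352) → (-0.345165, 1.004418)
1.180000: (-0.345165, 1.004418); f=(0.171189, -0.797412) → (-0.295520, 0.773168)
(u(1.47), v(1.47)) ≈ (-0.2955, 0.7732)

-0.2955, 0.7732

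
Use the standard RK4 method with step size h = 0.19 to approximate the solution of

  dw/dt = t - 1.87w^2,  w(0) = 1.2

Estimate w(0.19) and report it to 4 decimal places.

RK4: k1 = f(t_n, w_n); k2 = f(t_n + h/2, w_n + (h/2)·k1); k3 = f(t_n + h/2, w_n + (h/2)·k2); k4 = f(t_n + h, w_n + h·k3); w_{n+1} = w_n + (h/6)·(k1 + 2k2 + 2k3 + k4).
t=0.000000, w=1.200000:
  k1 = f(0.000000, 1.200000) = -2.692800
  k2 = f(0.095000, 0.944184) = -1.572074
  k3 = f(0.095000, 1.050653) = -1.969240
  k4 = f(0.190000, 0.825844) = -1.085375
  w ← 1.200000 + (0.19/6)·(k1 + 2k2 + 2k3 + k4) = 0.856075
w(0.19) ≈ 0.8561

0.8561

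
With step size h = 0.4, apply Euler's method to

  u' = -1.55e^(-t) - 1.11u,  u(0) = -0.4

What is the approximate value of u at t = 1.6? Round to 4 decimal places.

Euler: u_{n+1} = u_n + h·f(t_n, u_n).
t=0.000000, u=-0.400000: f=-1.106000 → u ← -0.400000 + 0.4·(-1.106000) = -0.842400
t=0.400000, u=-0.842400: f=-0.103932 → u ← -0.842400 + 0.4·(-0.103932) = -0.883973
t=0.800000, u=-0.883973: f=0.284750 → u ← -0.883973 + 0.4·0.284750 = -0.770073
t=1.200000, u=-0.770073: f=0.387930 → u ← -0.770073 + 0.4·0.387930 = -0.614901
u(1.6) ≈ -0.6149

-0.6149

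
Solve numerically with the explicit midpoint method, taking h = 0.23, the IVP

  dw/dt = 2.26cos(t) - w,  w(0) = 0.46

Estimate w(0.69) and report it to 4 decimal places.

1.2479

Midpoint: k1 = f(t_n, w_n); k2 = f(t_n + h/2, w_n + (h/2)·k1); w_{n+1} = w_n + h·k2.
t=0.000000, w=0.460000:
  k1 = f(0.000000, 0.460000) = 1.800000
  k2 = f(0.115000, 0.667000) = 1.578072
  w ← 0.460000 + 0.23·1.578072 = 0.822957
t=0.230000, w=0.822957:
  k1 = f(0.230000, 0.822957) = 1.377529
  k2 = f(0.345000, 0.981372) = 1.145458
  w ← 0.822957 + 0.23·1.145458 = 1.086412
t=0.460000, w=1.086412:
  k1 = f(0.460000, 1.086412) = 0.938667
  k2 = f(0.575000, 1.194359) = 0.702216
  w ← 1.086412 + 0.23·0.702216 = 1.247922
w(0.69) ≈ 1.2479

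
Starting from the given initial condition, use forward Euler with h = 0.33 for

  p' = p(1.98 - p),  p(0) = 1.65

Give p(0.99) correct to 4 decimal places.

1.9582

Euler: p_{n+1} = p_n + h·f(t_n, p_n).
t=0.000000, p=1.650000: f=0.544500 → p ← 1.650000 + 0.33·0.544500 = 1.829685
t=0.330000, p=1.829685: f=0.275029 → p ← 1.829685 + 0.33·0.275029 = 1.920445
t=0.660000, p=1.920445: f=0.114373 → p ← 1.920445 + 0.33·0.114373 = 1.958188
p(0.99) ≈ 1.9582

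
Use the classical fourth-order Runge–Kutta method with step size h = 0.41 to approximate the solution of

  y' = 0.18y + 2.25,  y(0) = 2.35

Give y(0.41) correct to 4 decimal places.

3.4874

RK4: k1 = f(x_n, y_n); k2 = f(x_n + h/2, y_n + (h/2)·k1); k3 = f(x_n + h/2, y_n + (h/2)·k2); k4 = f(x_n + h, y_n + h·k3); y_{n+1} = y_n + (h/6)·(k1 + 2k2 + 2k3 + k4).
x=0.000000, y=2.350000:
  k1 = f(0.000000, 2.350000) = 2.673000
  k2 = f(0.205000, 2.897965) = 2.771634
  k3 = f(0.205000, 2.918185) = 2.775273
  k4 = f(0.410000, 3.487862) = 2.877815
  y ← 2.350000 + (0.41/6)·(k1 + 2k2 + 2k3 + k4) = 3.487383
y(0.41) ≈ 3.4874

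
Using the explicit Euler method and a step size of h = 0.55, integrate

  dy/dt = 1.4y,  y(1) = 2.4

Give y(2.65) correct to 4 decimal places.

13.3086

Euler: y_{n+1} = y_n + h·f(t_n, y_n).
t=1.000000, y=2.400000: f=3.360000 → y ← 2.400000 + 0.55·3.360000 = 4.248000
t=1.550000, y=4.248000: f=5.947200 → y ← 4.248000 + 0.55·5.947200 = 7.518960
t=2.100000, y=7.518960: f=10.526544 → y ← 7.518960 + 0.55·10.526544 = 13.308559
y(2.65) ≈ 13.3086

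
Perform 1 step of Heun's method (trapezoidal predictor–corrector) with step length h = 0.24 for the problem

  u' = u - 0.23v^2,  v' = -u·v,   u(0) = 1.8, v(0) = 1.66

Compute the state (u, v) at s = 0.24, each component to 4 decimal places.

2.1650, 1.0661

Heun on (u,v): k1 = f(s_n, state_n); k2 = f(s_n + h, state_n + h·k1); state_{n+1} = state_n + (h/2)·(k1 + k2).
0.000000: (1.800000, 1.660000)
  k1 = (1.166212, -2.988000)
  predictor → (2.079891, 0.942880)
  k2 = (1.875416, -1.961088)
  → (2.164995, 1.066109)
(u(0.24), v(0.24)) ≈ (2.1650, 1.0661)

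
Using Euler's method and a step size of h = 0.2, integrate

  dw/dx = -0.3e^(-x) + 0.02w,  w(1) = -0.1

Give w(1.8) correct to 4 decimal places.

-0.1691

Euler: w_{n+1} = w_n + h·f(x_n, w_n).
x=1.000000, w=-0.100000: f=-0.112364 → w ← -0.100000 + 0.2·(-0.112364) = -0.122473
x=1.200000, w=-0.122473: f=-0.092808 → w ← -0.122473 + 0.2·(-0.092808) = -0.141034
x=1.400000, w=-0.141034: f=-0.076800 → w ← -0.141034 + 0.2·(-0.076800) = -0.156394
x=1.600000, w=-0.156394: f=-0.063697 → w ← -0.156394 + 0.2·(-0.063697) = -0.169134
w(1.8) ≈ -0.1691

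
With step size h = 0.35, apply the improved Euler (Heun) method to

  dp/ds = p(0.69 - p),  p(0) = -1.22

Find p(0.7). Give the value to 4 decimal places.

-10.2376

Heun: k1 = f(s_n, p_n); k2 = f(s_n + h, p_n + h·k1); p_{n+1} = p_n + (h/2)·(k1 + k2).
s=0.000000, p=-1.220000:
  k1 = f(0.000000, -1.220000) = -2.330200
  k2 = f(0.350000, -2.035570) = -5.548089
  p ← -1.220000 + (0.35/2)·(-2.330200 + (-5.548089)) = -2.598700
s=0.350000, p=-2.598700:
  k1 = f(0.350000, -2.598700) = -8.546348
  k2 = f(0.700000, -5.589922) = -35.104276
  p ← -2.598700 + (0.35/2)·(-8.546348 + (-35.104276)) = -10.237560
p(0.7) ≈ -10.2376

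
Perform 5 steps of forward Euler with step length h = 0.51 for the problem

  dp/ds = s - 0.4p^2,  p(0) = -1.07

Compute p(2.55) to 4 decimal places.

0.0968

Euler: p_{n+1} = p_n + h·f(s_n, p_n).
s=0.000000, p=-1.070000: f=-0.457960 → p ← -1.070000 + 0.51·(-0.457960) = -1.303560
s=0.510000, p=-1.303560: f=-0.169707 → p ← -1.303560 + 0.51·(-0.169707) = -1.390110
s=1.020000, p=-1.390110: f=0.247037 → p ← -1.390110 + 0.51·0.247037 = -1.264121
s=1.530000, p=-1.264121: f=0.890799 → p ← -1.264121 + 0.51·0.890799 = -0.809814
s=2.040000, p=-0.809814: f=1.777681 → p ← -0.809814 + 0.51·1.777681 = 0.096804
p(2.55) ≈ 0.0968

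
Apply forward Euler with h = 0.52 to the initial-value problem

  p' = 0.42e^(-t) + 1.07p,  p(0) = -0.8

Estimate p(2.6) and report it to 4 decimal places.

-5.2495

Euler: p_{n+1} = p_n + h·f(t_n, p_n).
t=0.000000, p=-0.800000: f=-0.436000 → p ← -0.800000 + 0.52·(-0.436000) = -1.026720
t=0.520000, p=-1.026720: f=-0.848892 → p ← -1.026720 + 0.52·(-0.848892) = -1.468144
t=1.040000, p=-1.468144: f=-1.422463 → p ← -1.468144 + 0.52·(-1.422463) = -2.207824
t=1.560000, p=-2.207824: f=-2.274115 → p ← -2.207824 + 0.52·(-2.274115) = -3.390364
t=2.080000, p=-3.390364: f=-3.575219 → p ← -3.390364 + 0.52·(-3.575219) = -5.249478
p(2.6) ≈ -5.2495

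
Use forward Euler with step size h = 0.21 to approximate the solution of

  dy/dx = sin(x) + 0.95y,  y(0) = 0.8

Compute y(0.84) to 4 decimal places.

1.9455

Euler: y_{n+1} = y_n + h·f(x_n, y_n).
x=0.000000, y=0.800000: f=0.760000 → y ← 0.800000 + 0.21·0.760000 = 0.959600
x=0.210000, y=0.959600: f=1.120080 → y ← 0.959600 + 0.21·1.120080 = 1.194817
x=0.420000, y=1.194817: f=1.542836 → y ← 1.194817 + 0.21·1.542836 = 1.518812
x=0.630000, y=1.518812: f=2.032017 → y ← 1.518812 + 0.21·2.032017 = 1.945536
y(0.84) ≈ 1.9455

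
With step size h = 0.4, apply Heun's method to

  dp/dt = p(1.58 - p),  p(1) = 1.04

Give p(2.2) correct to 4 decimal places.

1.4541

Heun: k1 = f(t_n, p_n); k2 = f(t_n + h, p_n + h·k1); p_{n+1} = p_n + (h/2)·(k1 + k2).
t=1.000000, p=1.040000:
  k1 = f(1.000000, 1.040000) = 0.561600
  k2 = f(1.400000, 1.264640) = 0.398817
  p ← 1.040000 + (0.4/2)·(0.561600 + 0.398817) = 1.232083
t=1.400000, p=1.232083:
  k1 = f(1.400000, 1.232083) = 0.428662
  k2 = f(1.800000, 1.403548) = 0.247658
  p ← 1.232083 + (0.4/2)·(0.428662 + 0.247658) = 1.367348
t=1.800000, p=1.367348:
  k1 = f(1.800000, 1.367348) = 0.290770
  k2 = f(2.200000, 1.483655) = 0.142942
  p ← 1.367348 + (0.4/2)·(0.290770 + 0.142942) = 1.454090
p(2.2) ≈ 1.4541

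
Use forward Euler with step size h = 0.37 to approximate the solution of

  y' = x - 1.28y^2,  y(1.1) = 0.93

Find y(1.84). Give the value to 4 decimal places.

1.0640

Euler: y_{n+1} = y_n + h·f(x_n, y_n).
x=1.100000, y=0.930000: f=-0.007072 → y ← 0.930000 + 0.37·(-0.007072) = 0.927383
x=1.470000, y=0.927383: f=0.369149 → y ← 0.927383 + 0.37·0.369149 = 1.063968
y(1.84) ≈ 1.0640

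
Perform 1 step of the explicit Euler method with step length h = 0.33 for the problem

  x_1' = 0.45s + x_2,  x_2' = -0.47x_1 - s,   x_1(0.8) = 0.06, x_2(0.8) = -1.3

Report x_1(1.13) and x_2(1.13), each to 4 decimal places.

-0.2502, -1.5733

Euler on (x_1,x_2): x_1_{n+1} = x_1_n + h·x_1', x_2_{n+1} = x_2_n + h·x_2'.
0.800000: (0.060000, -1.300000); f=(-0.940000, -0.828200) → (-0.250200, -1.573306)
(x_1(1.13), x_2(1.13)) ≈ (-0.2502, -1.5733)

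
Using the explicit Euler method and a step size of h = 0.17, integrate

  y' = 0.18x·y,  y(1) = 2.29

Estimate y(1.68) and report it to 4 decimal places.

2.6624

Euler: y_{n+1} = y_n + h·f(x_n, y_n).
x=1.000000, y=2.290000: f=0.412200 → y ← 2.290000 + 0.17·0.412200 = 2.360074
x=1.170000, y=2.360074: f=0.497032 → y ← 2.360074 + 0.17·0.497032 = 2.444569
x=1.340000, y=2.444569: f=0.589630 → y ← 2.444569 + 0.17·0.589630 = 2.544806
x=1.510000, y=2.544806: f=0.691678 → y ← 2.544806 + 0.17·0.691678 = 2.662392
y(1.68) ≈ 2.6624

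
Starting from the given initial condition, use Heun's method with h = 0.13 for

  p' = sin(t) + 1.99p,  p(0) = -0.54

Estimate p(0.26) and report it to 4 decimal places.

-0.8634

Heun: k1 = f(t_n, p_n); k2 = f(t_n + h, p_n + h·k1); p_{n+1} = p_n + (h/2)·(k1 + k2).
t=0.000000, p=-0.540000:
  k1 = f(0.000000, -0.540000) = -1.074600
  k2 = f(0.130000, -0.679698) = -1.222965
  p ← -0.540000 + (0.13/2)·(-1.074600 + (-1.222965)) = -0.689342
t=0.130000, p=-0.689342:
  k1 = f(0.130000, -0.689342) = -1.242156
  k2 = f(0.260000, -0.850822) = -1.436055
  p ← -0.689342 + (0.13/2)·(-1.242156 + (-1.436055)) = -0.863425
p(0.26) ≈ -0.8634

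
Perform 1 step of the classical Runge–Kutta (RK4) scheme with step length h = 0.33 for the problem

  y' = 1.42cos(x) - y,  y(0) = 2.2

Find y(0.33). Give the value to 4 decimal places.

1.9730

RK4: k1 = f(x_n, y_n); k2 = f(x_n + h/2, y_n + (h/2)·k1); k3 = f(x_n + h/2, y_n + (h/2)·k2); k4 = f(x_n + h, y_n + h·k3); y_{n+1} = y_n + (h/6)·(k1 + 2k2 + 2k3 + k4).
x=0.000000, y=2.200000:
  k1 = f(0.000000, 2.200000) = -0.780000
  k2 = f(0.165000, 2.071300) = -0.670586
  k3 = f(0.165000, 2.089353) = -0.688639
  k4 = f(0.330000, 1.972749) = -0.629369
  y ← 2.200000 + (0.33/6)·(k1 + 2k2 + 2k3 + k4) = 1.972970
y(0.33) ≈ 1.9730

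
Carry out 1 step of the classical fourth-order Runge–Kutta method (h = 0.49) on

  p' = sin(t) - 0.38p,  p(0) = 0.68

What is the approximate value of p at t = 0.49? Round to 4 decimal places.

0.6751

RK4: k1 = f(t_n, p_n); k2 = f(t_n + h/2, p_n + (h/2)·k1); k3 = f(t_n + h/2, p_n + (h/2)·k2); k4 = f(t_n + h, p_n + h·k3); p_{n+1} = p_n + (h/6)·(k1 + 2k2 + 2k3 + k4).
t=0.000000, p=0.680000:
  k1 = f(0.000000, 0.680000) = -0.258400
  k2 = f(0.245000, 0.616692) = 0.008213
  k3 = f(0.245000, 0.682012) = -0.016608
  k4 = f(0.490000, 0.671862) = 0.215318
  p ← 0.680000 + (0.49/6)·(k1 + 2k2 + 2k3 + k4) = 0.675110
p(0.49) ≈ 0.6751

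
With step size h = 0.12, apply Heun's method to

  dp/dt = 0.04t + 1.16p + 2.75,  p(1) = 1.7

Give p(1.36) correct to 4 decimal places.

3.8231

Heun: k1 = f(t_n, p_n); k2 = f(t_n + h, p_n + h·k1); p_{n+1} = p_n + (h/2)·(k1 + k2).
t=1.000000, p=1.700000:
  k1 = f(1.000000, 1.700000) = 4.762000
  k2 = f(1.120000, 2.271440) = 5.429670
  p ← 1.700000 + (0.12/2)·(4.762000 + 5.429670) = 2.311500
t=1.120000, p=2.311500:
  k1 = f(1.120000, 2.311500) = 5.476140
  k2 = f(1.240000, 2.968637) = 6.243219
  p ← 2.311500 + (0.12/2)·(5.476140 + 6.243219) = 3.014662
t=1.240000, p=3.014662:
  k1 = f(1.240000, 3.014662) = 6.296608
  k2 = f(1.360000, 3.770255) = 7.177895
  p ← 3.014662 + (0.12/2)·(6.296608 + 7.177895) = 3.823132
p(1.36) ≈ 3.8231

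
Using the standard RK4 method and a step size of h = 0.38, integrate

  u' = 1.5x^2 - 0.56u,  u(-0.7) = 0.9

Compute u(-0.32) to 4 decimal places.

RK4: k1 = f(x_n, u_n); k2 = f(x_n + h/2, u_n + (h/2)·k1); k3 = f(x_n + h/2, u_n + (h/2)·k2); k4 = f(x_n + h, u_n + h·k3); u_{n+1} = u_n + (h/6)·(k1 + 2k2 + 2k3 + k4).
x=-0.700000, u=0.900000:
  k1 = f(-0.700000, 0.900000) = 0.231000
  k2 = f(-0.510000, 0.943890) = -0.138428
  k3 = f(-0.510000, 0.873699) = -0.099121
  k4 = f(-0.320000, 0.862334) = -0.329307
  u ← 0.900000 + (0.38/6)·(k1 + 2k2 + 2k3 + k4) = 0.863684
u(-0.32) ≈ 0.8637

0.8637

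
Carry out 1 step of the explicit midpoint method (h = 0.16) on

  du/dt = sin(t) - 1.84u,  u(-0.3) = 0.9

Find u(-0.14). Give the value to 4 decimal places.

0.6461

Midpoint: k1 = f(t_n, u_n); k2 = f(t_n + h/2, u_n + (h/2)·k1); u_{n+1} = u_n + h·k2.
t=-0.300000, u=0.900000:
  k1 = f(-0.300000, 0.900000) = -1.951520
  k2 = f(-0.220000, 0.743878) = -1.586966
  u ← 0.900000 + 0.16·(-1.586966) = 0.646085
u(-0.14) ≈ 0.6461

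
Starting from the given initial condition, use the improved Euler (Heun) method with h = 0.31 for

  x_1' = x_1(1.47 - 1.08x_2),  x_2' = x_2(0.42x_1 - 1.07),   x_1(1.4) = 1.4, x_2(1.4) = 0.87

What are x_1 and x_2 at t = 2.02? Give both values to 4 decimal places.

2.0861, 0.6950

Heun on (x_1,x_2): k1 = f(t_n, state_n); k2 = f(t_n + h, state_n + h·k1); state_{n+1} = state_n + (h/2)·(k1 + k2).
1.400000: (1.400000, 0.870000)
  k1 = (0.742560, -0.419340)
  predictor → (1.630194, 0.740005)
  k2 = (1.093526, -0.285138)
  → (1.684593, 0.760806)
1.710000: (1.684593, 0.760806)
  k1 = (1.092172, -0.275770)
  predictor → (2.023166, 0.675317)
  k2 = (1.498473, -0.148752)
  → (2.086143, 0.695005)
(x_1(2.02), x_2(2.02)) ≈ (2.0861, 0.6950)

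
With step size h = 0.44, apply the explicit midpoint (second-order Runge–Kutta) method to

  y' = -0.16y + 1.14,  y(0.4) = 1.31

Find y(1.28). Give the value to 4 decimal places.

Midpoint: k1 = f(x_n, y_n); k2 = f(x_n + h/2, y_n + (h/2)·k1); y_{n+1} = y_n + h·k2.
x=0.400000, y=1.310000:
  k1 = f(0.400000, 1.310000) = 0.930400
  k2 = f(0.620000, 1.514688) = 0.897650
  y ← 1.310000 + 0.44·0.897650 = 1.704966
x=0.840000, y=1.704966:
  k1 = f(0.840000, 1.704966) = 0.867205
  k2 = f(1.060000, 1.895751) = 0.836680
  y ← 1.704966 + 0.44·0.836680 = 2.073105
y(1.28) ≈ 2.0731

2.0731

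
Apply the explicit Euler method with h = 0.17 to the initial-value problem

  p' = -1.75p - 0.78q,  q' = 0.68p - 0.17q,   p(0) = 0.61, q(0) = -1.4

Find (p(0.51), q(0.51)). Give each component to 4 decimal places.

0.5797, -1.0770

Euler on (p,q): p_{n+1} = p_n + h·p', q_{n+1} = q_n + h·q'.
0.000000: (0.610000, -1.400000); f=(0.024500, 0.652800) → (0.614165, -1.289024)
0.170000: (0.614165, -1.289024); f=(-0.069350, 0.636766) → (0.602375, -1.180774)
0.340000: (0.602375, -1.180774); f=(-0.133154, 0.610347) → (0.579739, -1.077015)
(p(0.51), q(0.51)) ≈ (0.5797, -1.0770)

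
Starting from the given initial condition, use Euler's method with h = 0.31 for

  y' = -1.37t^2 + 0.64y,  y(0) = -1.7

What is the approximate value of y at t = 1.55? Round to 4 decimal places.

-5.5999

Euler: y_{n+1} = y_n + h·f(t_n, y_n).
t=0.000000, y=-1.700000: f=-1.088000 → y ← -1.700000 + 0.31·(-1.088000) = -2.037280
t=0.310000, y=-2.037280: f=-1.435516 → y ← -2.037280 + 0.31·(-1.435516) = -2.482290
t=0.620000, y=-2.482290: f=-2.115294 → y ← -2.482290 + 0.31·(-2.115294) = -3.138031
t=0.930000, y=-3.138031: f=-3.193253 → y ← -3.138031 + 0.31·(-3.193253) = -4.127939
t=1.240000, y=-4.127939: f=-4.748393 → y ← -4.127939 + 0.31·(-4.748393) = -5.599941
y(1.55) ≈ -5.5999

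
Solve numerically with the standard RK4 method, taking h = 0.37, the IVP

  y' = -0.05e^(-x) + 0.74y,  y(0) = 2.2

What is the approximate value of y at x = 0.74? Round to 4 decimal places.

RK4: k1 = f(x_n, y_n); k2 = f(x_n + h/2, y_n + (h/2)·k1); k3 = f(x_n + h/2, y_n + (h/2)·k2); k4 = f(x_n + h, y_n + h·k3); y_{n+1} = y_n + (h/6)·(k1 + 2k2 + 2k3 + k4).
x=0.000000, y=2.200000:
  k1 = f(0.000000, 2.200000) = 1.578000
  k2 = f(0.185000, 2.491930) = 1.802473
  k3 = f(0.185000, 2.533458) = 1.833203
  k4 = f(0.370000, 2.878285) = 2.095394
  y ← 2.200000 + (0.37/6)·(k1 + 2k2 + 2k3 + k4) = 2.874926
x=0.370000, y=2.874926:
  k1 = f(0.370000, 2.874926) = 2.092909
  k2 = f(0.555000, 3.262114) = 2.385261
  k3 = f(0.555000, 3.316199) = 2.425284
  k4 = f(0.740000, 3.772281) = 2.767632
  y ← 2.874926 + (0.37/6)·(k1 + 2k2 + 2k3 + k4) = 3.767960
y(0.74) ≈ 3.7680

3.7680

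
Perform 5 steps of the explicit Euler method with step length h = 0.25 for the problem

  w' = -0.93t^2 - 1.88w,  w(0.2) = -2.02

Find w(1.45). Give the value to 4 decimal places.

Euler: w_{n+1} = w_n + h·f(t_n, w_n).
t=0.200000, w=-2.020000: f=3.760400 → w ← -2.020000 + 0.25·3.760400 = -1.079900
t=0.450000, w=-1.079900: f=1.841887 → w ← -1.079900 + 0.25·1.841887 = -0.619428
t=0.700000, w=-0.619428: f=0.708825 → w ← -0.619428 + 0.25·0.708825 = -0.442222
t=0.950000, w=-0.442222: f=-0.007948 → w ← -0.442222 + 0.25·(-0.007948) = -0.444209
t=1.200000, w=-0.444209: f=-0.504087 → w ← -0.444209 + 0.25·(-0.504087) = -0.570231
w(1.45) ≈ -0.5702

-0.5702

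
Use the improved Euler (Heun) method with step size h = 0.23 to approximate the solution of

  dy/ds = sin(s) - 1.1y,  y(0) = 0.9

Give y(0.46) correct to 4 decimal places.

Heun: k1 = f(s_n, y_n); k2 = f(s_n + h, y_n + h·k1); y_{n+1} = y_n + (h/2)·(k1 + k2).
s=0.000000, y=0.900000:
  k1 = f(0.000000, 0.900000) = -0.990000
  k2 = f(0.230000, 0.672300) = -0.511552
  y ← 0.900000 + (0.23/2)·(-0.990000 + (-0.511552)) = 0.727321
s=0.230000, y=0.727321:
  k1 = f(0.230000, 0.727321) = -0.572076
  k2 = f(0.460000, 0.595744) = -0.211370
  y ← 0.727321 + (0.23/2)·(-0.572076 + (-0.211370)) = 0.637225
y(0.46) ≈ 0.6372

0.6372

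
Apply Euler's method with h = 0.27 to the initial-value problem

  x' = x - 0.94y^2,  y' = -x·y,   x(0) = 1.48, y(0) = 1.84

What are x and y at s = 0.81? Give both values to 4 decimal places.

1.0897, 0.5873

Euler on (x,y): x_{n+1} = x_n + h·x', y_{n+1} = y_n + h·y'.
0.000000: (1.480000, 1.840000); f=(-1.702464, -2.723200) → (1.020335, 1.104736)
0.270000: (1.020335, 1.104736); f=(-0.126880, -1.127200) → (0.986077, 0.800392)
0.540000: (0.986077, 0.800392); f=(0.383887, -0.789248) → (1.089727, 0.587295)
(x(0.81), y(0.81)) ≈ (1.0897, 0.5873)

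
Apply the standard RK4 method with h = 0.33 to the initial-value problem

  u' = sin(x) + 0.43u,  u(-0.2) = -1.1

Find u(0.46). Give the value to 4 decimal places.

RK4: k1 = f(x_n, u_n); k2 = f(x_n + h/2, u_n + (h/2)·k1); k3 = f(x_n + h/2, u_n + (h/2)·k2); k4 = f(x_n + h, u_n + h·k3); u_{n+1} = u_n + (h/6)·(k1 + 2k2 + 2k3 + k4).
x=-0.200000, u=-1.100000:
  k1 = f(-0.200000, -1.100000) = -0.671669
  k2 = f(-0.035000, -1.210825) = -0.555648
  k3 = f(-0.035000, -1.191682) = -0.547416
  k4 = f(0.130000, -1.280647) = -0.421044
  u ← -1.100000 + (0.33/6)·(k1 + 2k2 + 2k3 + k4) = -1.281436
x=0.130000, u=-1.281436:
  k1 = f(0.130000, -1.281436) = -0.421383
  k2 = f(0.295000, -1.350965) = -0.290175
  k3 = f(0.295000, -1.329315) = -0.280866
  k4 = f(0.460000, -1.374122) = -0.146924
  u ← -1.281436 + (0.33/6)·(k1 + 2k2 + 2k3 + k4) = -1.375508
u(0.46) ≈ -1.3755

-1.3755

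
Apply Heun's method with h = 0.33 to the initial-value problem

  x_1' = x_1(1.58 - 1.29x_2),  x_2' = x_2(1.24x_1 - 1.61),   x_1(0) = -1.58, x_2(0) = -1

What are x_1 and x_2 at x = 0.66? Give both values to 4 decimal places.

-5.0580, -0.6572

Heun on (x_1,x_2): k1 = f(x_n, state_n); k2 = f(x_n + h, state_n + h·k1); state_{n+1} = state_n + (h/2)·(k1 + k2).
0.000000: (-1.580000, -1.000000)
  k1 = (-4.534600, 3.569200)
  predictor → (-3.076418, 0.177836)
  k2 = (-4.154984, -0.964717)
  → (-3.013781, -0.570260)
0.330000: (-3.013781, -0.570260)
  k1 = (-6.978820, 3.049233)
  predictor → (-5.316792, 0.435986)
  k2 = (-5.410248, -3.576320)
  → (-5.057978, -0.657230)
(x_1(0.66), x_2(0.66)) ≈ (-5.0580, -0.6572)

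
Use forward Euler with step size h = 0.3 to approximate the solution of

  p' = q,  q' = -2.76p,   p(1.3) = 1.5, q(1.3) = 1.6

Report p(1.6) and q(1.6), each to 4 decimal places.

Euler on (p,q): p_{n+1} = p_n + h·p', q_{n+1} = q_n + h·q'.
1.300000: (1.500000, 1.600000); f=(1.600000, -4.140000) → (1.980000, 0.358000)
(p(1.6), q(1.6)) ≈ (1.9800, 0.3580)

1.9800, 0.3580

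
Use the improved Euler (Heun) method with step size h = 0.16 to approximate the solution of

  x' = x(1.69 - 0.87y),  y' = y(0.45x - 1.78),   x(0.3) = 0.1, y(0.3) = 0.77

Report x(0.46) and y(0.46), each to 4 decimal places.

0.1194, 0.5862

Heun on (x,y): k1 = f(t_n, state_n); k2 = f(t_n + h, state_n + h·k1); state_{n+1} = state_n + (h/2)·(k1 + k2).
0.300000: (0.100000, 0.770000)
  k1 = (0.102010, -1.335950)
  predictor → (0.116322, 0.556248)
  k2 = (0.140291, -0.961005)
  → (0.119384, 0.586244)
(x(0.46), y(0.46)) ≈ (0.1194, 0.5862)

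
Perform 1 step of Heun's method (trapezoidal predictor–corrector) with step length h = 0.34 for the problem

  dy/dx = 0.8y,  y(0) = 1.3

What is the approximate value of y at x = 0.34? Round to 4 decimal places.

Heun: k1 = f(x_n, y_n); k2 = f(x_n + h, y_n + h·k1); y_{n+1} = y_n + (h/2)·(k1 + k2).
x=0.000000, y=1.300000:
  k1 = f(0.000000, 1.300000) = 1.040000
  k2 = f(0.340000, 1.653600) = 1.322880
  y ← 1.300000 + (0.34/2)·(1.040000 + 1.322880) = 1.701690
y(0.34) ≈ 1.7017

1.7017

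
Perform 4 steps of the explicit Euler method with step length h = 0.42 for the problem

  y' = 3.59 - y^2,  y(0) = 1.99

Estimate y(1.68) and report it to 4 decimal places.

1.9068

Euler: y_{n+1} = y_n + h·f(t_n, y_n).
t=0.000000, y=1.990000: f=-0.370100 → y ← 1.990000 + 0.42·(-0.370100) = 1.834558
t=0.420000, y=1.834558: f=0.224397 → y ← 1.834558 + 0.42·0.224397 = 1.928805
t=0.840000, y=1.928805: f=-0.130288 → y ← 1.928805 + 0.42·(-0.130288) = 1.874084
t=1.260000, y=1.874084: f=0.077809 → y ← 1.874084 + 0.42·0.077809 = 1.906764
y(1.68) ≈ 1.9068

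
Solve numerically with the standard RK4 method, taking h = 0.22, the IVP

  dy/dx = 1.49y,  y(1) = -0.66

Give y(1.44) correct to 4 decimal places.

-1.2713

RK4: k1 = f(x_n, y_n); k2 = f(x_n + h/2, y_n + (h/2)·k1); k3 = f(x_n + h/2, y_n + (h/2)·k2); k4 = f(x_n + h, y_n + h·k3); y_{n+1} = y_n + (h/6)·(k1 + 2k2 + 2k3 + k4).
x=1.000000, y=-0.660000:
  k1 = f(1.000000, -0.660000) = -0.983400
  k2 = f(1.110000, -0.768174) = -1.144579
  k3 = f(1.110000, -0.785904) = -1.170997
  k4 = f(1.220000, -0.917619) = -1.367253
  y ← -0.660000 + (0.22/6)·(k1 + 2k2 + 2k3 + k4) = -0.915999
x=1.220000, y=-0.915999:
  k1 = f(1.220000, -0.915999) = -1.364839
  k2 = f(1.330000, -1.066132) = -1.588536
  k3 = f(1.330000, -1.090738) = -1.625200
  k4 = f(1.440000, -1.273544) = -1.897580
  y ← -0.915999 + (0.22/6)·(k1 + 2k2 + 2k3 + k4) = -1.271296
y(1.44) ≈ -1.2713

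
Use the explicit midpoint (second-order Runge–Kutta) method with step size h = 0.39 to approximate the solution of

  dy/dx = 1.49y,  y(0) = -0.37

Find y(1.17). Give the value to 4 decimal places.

-1.9828

Midpoint: k1 = f(x_n, y_n); k2 = f(x_n + h/2, y_n + (h/2)·k1); y_{n+1} = y_n + h·k2.
x=0.000000, y=-0.370000:
  k1 = f(0.000000, -0.370000) = -0.551300
  k2 = f(0.195000, -0.477503) = -0.711480
  y ← -0.370000 + 0.39·(-0.711480) = -0.647477
x=0.390000, y=-0.647477:
  k1 = f(0.390000, -0.647477) = -0.964741
  k2 = f(0.585000, -0.835602) = -1.245047
  y ← -0.647477 + 0.39·(-1.245047) = -1.133045
x=0.780000, y=-1.133045:
  k1 = f(0.780000, -1.133045) = -1.688238
  k2 = f(0.975000, -1.462252) = -2.178755
  y ← -1.133045 + 0.39·(-2.178755) = -1.982760
y(1.17) ≈ -1.9828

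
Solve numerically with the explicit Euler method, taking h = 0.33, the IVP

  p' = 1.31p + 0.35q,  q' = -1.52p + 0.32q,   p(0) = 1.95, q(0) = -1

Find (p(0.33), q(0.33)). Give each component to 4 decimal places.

Euler on (p,q): p_{n+1} = p_n + h·p', q_{n+1} = q_n + h·q'.
0.000000: (1.950000, -1.000000); f=(2.204500, -3.284000) → (2.677485, -2.083720)
(p(0.33), q(0.33)) ≈ (2.6775, -2.0837)

2.6775, -2.0837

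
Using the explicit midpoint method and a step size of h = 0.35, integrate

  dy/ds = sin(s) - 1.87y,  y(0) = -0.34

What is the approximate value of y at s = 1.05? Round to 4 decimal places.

Midpoint: k1 = f(s_n, y_n); k2 = f(s_n + h/2, y_n + (h/2)·k1); y_{n+1} = y_n + h·k2.
s=0.000000, y=-0.340000:
  k1 = f(0.000000, -0.340000) = 0.635800
  k2 = f(0.175000, -0.228735) = 0.601843
  y ← -0.340000 + 0.35·0.601843 = -0.129355
s=0.350000, y=-0.129355:
  k1 = f(0.350000, -0.129355) = 0.584792
  k2 = f(0.525000, -0.027017) = 0.551734
  y ← -0.129355 + 0.35·0.551734 = 0.063752
s=0.700000, y=0.063752:
  k1 = f(0.700000, 0.063752) = 0.525002
  k2 = f(0.875000, 0.155627) = 0.476521
  y ← 0.063752 + 0.35·0.476521 = 0.230534
y(1.05) ≈ 0.2305

0.2305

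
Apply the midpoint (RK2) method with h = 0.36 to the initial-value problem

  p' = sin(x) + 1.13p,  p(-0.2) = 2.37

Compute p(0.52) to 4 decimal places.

5.3577

Midpoint: k1 = f(x_n, p_n); k2 = f(x_n + h/2, p_n + (h/2)·k1); p_{n+1} = p_n + h·k2.
x=-0.200000, p=2.370000:
  k1 = f(-0.200000, 2.370000) = 2.479431
  k2 = f(-0.020000, 2.816298) = 3.162418
  p ← 2.370000 + 0.36·3.162418 = 3.508470
x=0.160000, p=3.508470:
  k1 = f(0.160000, 3.508470) = 4.123890
  k2 = f(0.340000, 4.250770) = 5.136858
  p ← 3.508470 + 0.36·5.136858 = 5.357739
p(0.52) ≈ 5.3577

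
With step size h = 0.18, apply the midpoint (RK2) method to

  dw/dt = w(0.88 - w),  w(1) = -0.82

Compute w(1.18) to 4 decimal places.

Midpoint: k1 = f(t_n, w_n); k2 = f(t_n + h/2, w_n + (h/2)·k1); w_{n+1} = w_n + h·k2.
t=1.000000, w=-0.820000:
  k1 = f(1.000000, -0.820000) = -1.394000
  k2 = f(1.090000, -0.945460) = -1.725899
  w ← -0.820000 + 0.18·(-1.725899) = -1.130662
w(1.18) ≈ -1.1307

-1.1307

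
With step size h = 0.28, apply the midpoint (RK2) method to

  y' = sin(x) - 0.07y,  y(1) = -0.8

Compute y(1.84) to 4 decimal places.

0.0319

Midpoint: k1 = f(x_n, y_n); k2 = f(x_n + h/2, y_n + (h/2)·k1); y_{n+1} = y_n + h·k2.
x=1.000000, y=-0.800000:
  k1 = f(1.000000, -0.800000) = 0.897471
  k2 = f(1.140000, -0.674354) = 0.955838
  y ← -0.800000 + 0.28·0.955838 = -0.532365
x=1.280000, y=-0.532365:
  k1 = f(1.280000, -0.532365) = 0.995281
  k2 = f(1.420000, -0.393026) = 1.016164
  y ← -0.532365 + 0.28·1.016164 = -0.247839
x=1.560000, y=-0.247839:
  k1 = f(1.560000, -0.247839) = 1.017290
  k2 = f(1.700000, -0.105419) = 0.999044
  y ← -0.247839 + 0.28·0.999044 = 0.031893
y(1.84) ≈ 0.0319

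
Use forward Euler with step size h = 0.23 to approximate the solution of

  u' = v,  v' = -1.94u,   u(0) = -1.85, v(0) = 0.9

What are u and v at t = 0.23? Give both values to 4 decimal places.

-1.6430, 1.7255

Euler on (u,v): u_{n+1} = u_n + h·u', v_{n+1} = v_n + h·v'.
0.000000: (-1.850000, 0.900000); f=(0.900000, 3.589000) → (-1.643000, 1.725470)
(u(0.23), v(0.23)) ≈ (-1.6430, 1.7255)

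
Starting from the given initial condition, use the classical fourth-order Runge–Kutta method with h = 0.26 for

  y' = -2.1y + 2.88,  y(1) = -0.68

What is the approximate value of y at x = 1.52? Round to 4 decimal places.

RK4: k1 = f(x_n, y_n); k2 = f(x_n + h/2, y_n + (h/2)·k1); k3 = f(x_n + h/2, y_n + (h/2)·k2); k4 = f(x_n + h, y_n + h·k3); y_{n+1} = y_n + (h/6)·(k1 + 2k2 + 2k3 + k4).
x=1.000000, y=-0.680000:
  k1 = f(1.000000, -0.680000) = 4.308000
  k2 = f(1.130000, -0.119960) = 3.131916
  k3 = f(1.130000, -0.272851) = 3.452987
  k4 = f(1.260000, 0.217777) = 2.422669
  y ← -0.680000 + (0.26/6)·(k1 + 2k2 + 2k3 + k4) = 0.182354
x=1.260000, y=0.182354:
  k1 = f(1.260000, 0.182354) = 2.497057
  k2 = f(1.390000, 0.506971) = 1.815360
  k3 = f(1.390000, 0.418351) = 2.001463
  k4 = f(1.520000, 0.702734) = 1.404258
  y ← 0.182354 + (0.26/6)·(k1 + 2k2 + 2k3 + k4) = 0.682202
y(1.52) ≈ 0.6822

0.6822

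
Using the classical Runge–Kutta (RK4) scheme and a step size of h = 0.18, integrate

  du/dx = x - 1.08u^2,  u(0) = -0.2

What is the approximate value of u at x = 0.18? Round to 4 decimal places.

RK4: k1 = f(x_n, u_n); k2 = f(x_n + h/2, u_n + (h/2)·k1); k3 = f(x_n + h/2, u_n + (h/2)·k2); k4 = f(x_n + h, u_n + h·k3); u_{n+1} = u_n + (h/6)·(k1 + 2k2 + 2k3 + k4).
x=0.000000, u=-0.200000:
  k1 = f(0.000000, -0.200000) = -0.043200
  k2 = f(0.090000, -0.203888) = 0.045104
  k3 = f(0.090000, -0.195941) = 0.048536
  k4 = f(0.180000, -0.191264) = 0.140492
  u ← -0.200000 + (0.18/6)·(k1 + 2k2 + 2k3 + k4) = -0.191463
u(0.18) ≈ -0.1915

-0.1915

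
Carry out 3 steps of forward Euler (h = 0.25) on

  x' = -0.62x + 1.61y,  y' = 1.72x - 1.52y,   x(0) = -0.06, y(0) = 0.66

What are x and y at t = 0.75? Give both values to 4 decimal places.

0.4168, 0.3491

Euler on (x,y): x_{n+1} = x_n + h·x', y_{n+1} = y_n + h·y'.
0.000000: (-0.060000, 0.660000); f=(1.099800, -1.106400) → (0.214950, 0.383400)
0.250000: (0.214950, 0.383400); f=(0.484005, -0.213054) → (0.335951, 0.330136)
0.500000: (0.335951, 0.330136); f=(0.323230, 0.076029) → (0.416759, 0.349144)
(x(0.75), y(0.75)) ≈ (0.4168, 0.3491)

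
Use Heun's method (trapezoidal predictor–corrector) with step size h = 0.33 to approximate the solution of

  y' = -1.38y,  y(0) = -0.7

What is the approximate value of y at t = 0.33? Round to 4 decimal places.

Heun: k1 = f(t_n, y_n); k2 = f(t_n + h, y_n + h·k1); y_{n+1} = y_n + (h/2)·(k1 + k2).
t=0.000000, y=-0.700000:
  k1 = f(0.000000, -0.700000) = 0.966000
  k2 = f(0.330000, -0.381220) = 0.526084
  y ← -0.700000 + (0.33/2)·(0.966000 + 0.526084) = -0.453806
y(0.33) ≈ -0.4538

-0.4538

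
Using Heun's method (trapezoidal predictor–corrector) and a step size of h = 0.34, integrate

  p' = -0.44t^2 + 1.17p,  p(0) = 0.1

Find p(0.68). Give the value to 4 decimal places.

0.1587

Heun: k1 = f(t_n, p_n); k2 = f(t_n + h, p_n + h·k1); p_{n+1} = p_n + (h/2)·(k1 + k2).
t=0.000000, p=0.100000:
  k1 = f(0.000000, 0.100000) = 0.117000
  k2 = f(0.340000, 0.139780) = 0.112679
  p ← 0.100000 + (0.34/2)·(0.117000 + 0.112679) = 0.139045
t=0.340000, p=0.139045:
  k1 = f(0.340000, 0.139045) = 0.111819
  k2 = f(0.680000, 0.177064) = 0.003709
  p ← 0.139045 + (0.34/2)·(0.111819 + 0.003709) = 0.158685
p(0.68) ≈ 0.1587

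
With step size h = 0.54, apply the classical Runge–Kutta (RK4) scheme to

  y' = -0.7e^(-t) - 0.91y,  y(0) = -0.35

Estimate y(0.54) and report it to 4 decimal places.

RK4: k1 = f(t_n, y_n); k2 = f(t_n + h/2, y_n + (h/2)·k1); k3 = f(t_n + h/2, y_n + (h/2)·k2); k4 = f(t_n + h, y_n + h·k3); y_{n+1} = y_n + (h/6)·(k1 + 2k2 + 2k3 + k4).
t=0.000000, y=-0.350000:
  k1 = f(0.000000, -0.350000) = -0.381500
  k2 = f(0.270000, -0.453005) = -0.122131
  k3 = f(0.270000, -0.382975) = -0.185858
  k4 = f(0.540000, -0.450363) = 0.001907
  y ← -0.350000 + (0.54/6)·(k1 + 2k2 + 2k3 + k4) = -0.439601
y(0.54) ≈ -0.4396

-0.4396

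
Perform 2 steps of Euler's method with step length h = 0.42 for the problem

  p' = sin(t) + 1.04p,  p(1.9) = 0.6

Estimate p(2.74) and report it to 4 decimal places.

Euler: p_{n+1} = p_n + h·f(t_n, p_n).
t=1.900000, p=0.600000: f=1.570300 → p ← 0.600000 + 0.42·1.570300 = 1.259526
t=2.320000, p=1.259526: f=2.042139 → p ← 1.259526 + 0.42·2.042139 = 2.117224
p(2.74) ≈ 2.1172

2.1172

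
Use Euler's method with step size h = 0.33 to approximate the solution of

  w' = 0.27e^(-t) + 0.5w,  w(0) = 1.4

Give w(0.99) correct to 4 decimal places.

2.4552

Euler: w_{n+1} = w_n + h·f(t_n, w_n).
t=0.000000, w=1.400000: f=0.970000 → w ← 1.400000 + 0.33·0.970000 = 1.720100
t=0.330000, w=1.720100: f=1.054159 → w ← 1.720100 + 0.33·1.054159 = 2.067973
t=0.660000, w=2.067973: f=1.173536 → w ← 2.067973 + 0.33·1.173536 = 2.455240
w(0.99) ≈ 2.4552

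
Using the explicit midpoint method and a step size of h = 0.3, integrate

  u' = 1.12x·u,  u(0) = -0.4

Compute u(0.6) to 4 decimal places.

-0.4869

Midpoint: k1 = f(x_n, u_n); k2 = f(x_n + h/2, u_n + (h/2)·k1); u_{n+1} = u_n + h·k2.
x=0.000000, u=-0.400000:
  k1 = f(0.000000, -0.400000) = 0.000000
  k2 = f(0.150000, -0.400000) = -0.067200
  u ← -0.400000 + 0.3·(-0.067200) = -0.420160
x=0.300000, u=-0.420160:
  k1 = f(0.300000, -0.420160) = -0.141174
  k2 = f(0.450000, -0.441336) = -0.222433
  u ← -0.420160 + 0.3·(-0.222433) = -0.486890
u(0.6) ≈ -0.4869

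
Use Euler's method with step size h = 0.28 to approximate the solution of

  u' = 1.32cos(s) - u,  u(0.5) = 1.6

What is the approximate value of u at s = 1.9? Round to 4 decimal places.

Euler: u_{n+1} = u_n + h·f(s_n, u_n).
s=0.500000, u=1.600000: f=-0.441591 → u ← 1.600000 + 0.28·(-0.441591) = 1.476355
s=0.780000, u=1.476355: f=-0.537949 → u ← 1.476355 + 0.28·(-0.537949) = 1.325729
s=1.060000, u=1.325729: f=-0.680418 → u ← 1.325729 + 0.28·(-0.680418) = 1.135212
s=1.340000, u=1.135212: f=-0.833258 → u ← 1.135212 + 0.28·(-0.833258) = 0.901900
s=1.620000, u=0.901900: f=-0.966822 → u ← 0.901900 + 0.28·(-0.966822) = 0.631189
u(1.9) ≈ 0.6312

0.6312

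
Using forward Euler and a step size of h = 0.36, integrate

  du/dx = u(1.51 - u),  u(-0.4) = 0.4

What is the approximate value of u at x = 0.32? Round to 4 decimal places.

0.7513

Euler: u_{n+1} = u_n + h·f(x_n, u_n).
x=-0.400000, u=0.400000: f=0.444000 → u ← 0.400000 + 0.36·0.444000 = 0.559840
x=-0.040000, u=0.559840: f=0.531938 → u ← 0.559840 + 0.36·0.531938 = 0.751338
u(0.32) ≈ 0.7513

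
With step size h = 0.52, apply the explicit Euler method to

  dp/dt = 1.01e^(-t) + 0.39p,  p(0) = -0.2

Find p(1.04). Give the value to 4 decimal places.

0.6546

Euler: p_{n+1} = p_n + h·f(t_n, p_n).
t=0.000000, p=-0.200000: f=0.932000 → p ← -0.200000 + 0.52·0.932000 = 0.284640
t=0.520000, p=0.284640: f=0.711475 → p ← 0.284640 + 0.52·0.711475 = 0.654607
p(1.04) ≈ 0.6546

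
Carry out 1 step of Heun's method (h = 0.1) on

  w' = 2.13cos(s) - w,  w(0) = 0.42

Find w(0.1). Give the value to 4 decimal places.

0.5819

Heun: k1 = f(s_n, w_n); k2 = f(s_n + h, w_n + h·k1); w_{n+1} = w_n + (h/2)·(k1 + k2).
s=0.000000, w=0.420000:
  k1 = f(0.000000, 0.420000) = 1.710000
  k2 = f(0.100000, 0.591000) = 1.528359
  w ← 0.420000 + (0.1/2)·(1.710000 + 1.528359) = 0.581918
w(0.1) ≈ 0.5819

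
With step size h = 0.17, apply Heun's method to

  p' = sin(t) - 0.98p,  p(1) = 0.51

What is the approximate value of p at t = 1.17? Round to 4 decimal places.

Heun: k1 = f(t_n, p_n); k2 = f(t_n + h, p_n + h·k1); p_{n+1} = p_n + (h/2)·(k1 + k2).
t=1.000000, p=0.510000:
  k1 = f(1.000000, 0.510000) = 0.341671
  k2 = f(1.170000, 0.568084) = 0.364028
  p ← 0.510000 + (0.17/2)·(0.341671 + 0.364028) = 0.569984
p(1.17) ≈ 0.5700

0.5700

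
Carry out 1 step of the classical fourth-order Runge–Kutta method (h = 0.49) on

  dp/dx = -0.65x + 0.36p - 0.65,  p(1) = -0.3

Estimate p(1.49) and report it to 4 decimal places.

RK4: k1 = f(x_n, p_n); k2 = f(x_n + h/2, p_n + (h/2)·k1); k3 = f(x_n + h/2, p_n + (h/2)·k2); k4 = f(x_n + h, p_n + h·k3); p_{n+1} = p_n + (h/6)·(k1 + 2k2 + 2k3 + k4).
x=1.000000, p=-0.300000:
  k1 = f(1.000000, -0.300000) = -1.408000
  k2 = f(1.245000, -0.644960) = -1.691436
  k3 = f(1.245000, -0.714402) = -1.716435
  k4 = f(1.490000, -1.141053) = -2.029279
  p ← -0.300000 + (0.49/6)·(k1 + 2k2 + 2k3 + k4) = -1.137330
p(1.49) ≈ -1.1373

-1.1373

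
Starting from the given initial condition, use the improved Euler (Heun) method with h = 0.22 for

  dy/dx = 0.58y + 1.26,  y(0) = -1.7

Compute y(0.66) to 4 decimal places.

Heun: k1 = f(x_n, y_n); k2 = f(x_n + h, y_n + h·k1); y_{n+1} = y_n + (h/2)·(k1 + k2).
x=0.000000, y=-1.700000:
  k1 = f(0.000000, -1.700000) = 0.274000
  k2 = f(0.220000, -1.639720) = 0.308962
  y ← -1.700000 + (0.22/2)·(0.274000 + 0.308962) = -1.635874
x=0.220000, y=-1.635874:
  k1 = f(0.220000, -1.635874) = 0.311193
  k2 = f(0.440000, -1.567412) = 0.350901
  y ← -1.635874 + (0.22/2)·(0.311193 + 0.350901) = -1.563044
x=0.440000, y=-1.563044:
  k1 = f(0.440000, -1.563044) = 0.353435
  k2 = f(0.660000, -1.485288) = 0.398533
  y ← -1.563044 + (0.22/2)·(0.353435 + 0.398533) = -1.480327
y(0.66) ≈ -1.4803

-1.4803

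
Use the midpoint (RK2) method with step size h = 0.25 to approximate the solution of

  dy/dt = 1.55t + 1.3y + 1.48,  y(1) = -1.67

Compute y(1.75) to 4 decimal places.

Midpoint: k1 = f(t_n, y_n); k2 = f(t_n + h/2, y_n + (h/2)·k1); y_{n+1} = y_n + h·k2.
t=1.000000, y=-1.670000:
  k1 = f(1.000000, -1.670000) = 0.859000
  k2 = f(1.125000, -1.562625) = 1.192338
  y ← -1.670000 + 0.25·1.192338 = -1.371916
t=1.250000, y=-1.371916:
  k1 = f(1.250000, -1.371916) = 1.634010
  k2 = f(1.375000, -1.167664) = 2.093286
  y ← -1.371916 + 0.25·2.093286 = -0.848594
t=1.500000, y=-0.848594:
  k1 = f(1.500000, -0.848594) = 2.701828
  k2 = f(1.625000, -0.510866) = 3.334625
  y ← -0.848594 + 0.25·3.334625 = -0.014938
y(1.75) ≈ -0.0149

-0.0149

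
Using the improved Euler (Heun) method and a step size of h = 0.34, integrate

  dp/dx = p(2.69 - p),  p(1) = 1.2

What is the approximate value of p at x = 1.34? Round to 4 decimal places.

Heun: k1 = f(x_n, p_n); k2 = f(x_n + h, p_n + h·k1); p_{n+1} = p_n + (h/2)·(k1 + k2).
x=1.000000, p=1.200000:
  k1 = f(1.000000, 1.200000) = 1.788000
  k2 = f(1.340000, 1.807920) = 1.594730
  p ← 1.200000 + (0.34/2)·(1.788000 + 1.594730) = 1.775064
p(1.34) ≈ 1.7751

1.7751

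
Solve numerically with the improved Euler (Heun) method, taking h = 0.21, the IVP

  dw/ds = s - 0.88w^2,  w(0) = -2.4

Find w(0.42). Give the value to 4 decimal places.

Heun: k1 = f(s_n, w_n); k2 = f(s_n + h, w_n + h·k1); w_{n+1} = w_n + (h/2)·(k1 + k2).
s=0.000000, w=-2.400000:
  k1 = f(0.000000, -2.400000) = -5.068800
  k2 = f(0.210000, -3.464448) = -10.352112
  w ← -2.400000 + (0.21/2)·(-5.068800 + (-10.352112)) = -4.019196
s=0.210000, w=-4.019196:
  k1 = f(0.210000, -4.019196) = -14.005462
  k2 = f(0.420000, -6.960343) = -42.212808
  w ← -4.019196 + (0.21/2)·(-14.005462 + (-42.212808)) = -9.922114
w(0.42) ≈ -9.9221

-9.9221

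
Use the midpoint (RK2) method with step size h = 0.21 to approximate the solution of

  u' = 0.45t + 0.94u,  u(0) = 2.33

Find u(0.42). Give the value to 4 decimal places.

Midpoint: k1 = f(t_n, u_n); k2 = f(t_n + h/2, u_n + (h/2)·k1); u_{n+1} = u_n + h·k2.
t=0.000000, u=2.330000:
  k1 = f(0.000000, 2.330000) = 2.190200
  k2 = f(0.105000, 2.559971) = 2.453623
  u ← 2.330000 + 0.21·2.453623 = 2.845261
t=0.210000, u=2.845261:
  k1 = f(0.210000, 2.845261) = 2.769045
  k2 = f(0.315000, 3.136011) = 3.089600
  u ← 2.845261 + 0.21·3.089600 = 3.494077
u(0.42) ≈ 3.4941

3.4941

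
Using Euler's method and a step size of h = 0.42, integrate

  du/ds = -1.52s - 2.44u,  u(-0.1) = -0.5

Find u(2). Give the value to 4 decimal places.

Euler: u_{n+1} = u_n + h·f(s_n, u_n).
s=-0.100000, u=-0.500000: f=1.372000 → u ← -0.500000 + 0.42·1.372000 = 0.076240
s=0.320000, u=0.076240: f=-0.672426 → u ← 0.076240 + 0.42·(-0.672426) = -0.206179
s=0.740000, u=-0.206179: f=-0.621724 → u ← -0.206179 + 0.42·(-0.621724) = -0.467303
s=1.160000, u=-0.467303: f=-0.622981 → u ← -0.467303 + 0.42·(-0.622981) = -0.728955
s=1.580000, u=-0.728955: f=-0.622950 → u ← -0.728955 + 0.42·(-0.622950) = -0.990594
u(2) ≈ -0.9906

-0.9906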